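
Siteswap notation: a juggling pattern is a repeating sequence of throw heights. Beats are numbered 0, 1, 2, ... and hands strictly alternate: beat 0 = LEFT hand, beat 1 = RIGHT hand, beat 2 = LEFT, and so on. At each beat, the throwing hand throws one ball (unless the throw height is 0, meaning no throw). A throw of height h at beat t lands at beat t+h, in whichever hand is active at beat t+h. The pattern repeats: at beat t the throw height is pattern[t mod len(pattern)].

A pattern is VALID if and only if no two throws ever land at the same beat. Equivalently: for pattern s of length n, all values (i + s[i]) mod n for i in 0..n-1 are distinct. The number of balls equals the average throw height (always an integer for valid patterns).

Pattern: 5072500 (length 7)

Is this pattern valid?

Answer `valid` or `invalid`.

Answer: invalid

Derivation:
i=0: (i + s[i]) mod n = (0 + 5) mod 7 = 5
i=1: (i + s[i]) mod n = (1 + 0) mod 7 = 1
i=2: (i + s[i]) mod n = (2 + 7) mod 7 = 2
i=3: (i + s[i]) mod n = (3 + 2) mod 7 = 5
i=4: (i + s[i]) mod n = (4 + 5) mod 7 = 2
i=5: (i + s[i]) mod n = (5 + 0) mod 7 = 5
i=6: (i + s[i]) mod n = (6 + 0) mod 7 = 6
Residues: [5, 1, 2, 5, 2, 5, 6], distinct: False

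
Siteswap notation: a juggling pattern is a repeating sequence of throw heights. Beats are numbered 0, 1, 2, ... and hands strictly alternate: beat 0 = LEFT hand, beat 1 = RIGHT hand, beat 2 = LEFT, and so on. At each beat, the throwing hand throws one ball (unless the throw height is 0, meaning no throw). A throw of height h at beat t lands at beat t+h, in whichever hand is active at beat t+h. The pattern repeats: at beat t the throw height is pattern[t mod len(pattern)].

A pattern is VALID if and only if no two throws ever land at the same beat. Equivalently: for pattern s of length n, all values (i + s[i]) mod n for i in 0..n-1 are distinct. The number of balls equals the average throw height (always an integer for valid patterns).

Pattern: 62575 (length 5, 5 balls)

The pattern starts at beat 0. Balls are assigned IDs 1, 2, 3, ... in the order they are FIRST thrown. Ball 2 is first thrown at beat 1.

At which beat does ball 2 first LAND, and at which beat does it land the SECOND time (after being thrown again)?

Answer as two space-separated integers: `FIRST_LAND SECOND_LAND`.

Answer: 3 10

Derivation:
Beat 0 (L): throw ball1 h=6 -> lands@6:L; in-air after throw: [b1@6:L]
Beat 1 (R): throw ball2 h=2 -> lands@3:R; in-air after throw: [b2@3:R b1@6:L]
Beat 2 (L): throw ball3 h=5 -> lands@7:R; in-air after throw: [b2@3:R b1@6:L b3@7:R]
Beat 3 (R): throw ball2 h=7 -> lands@10:L; in-air after throw: [b1@6:L b3@7:R b2@10:L]
Beat 4 (L): throw ball4 h=5 -> lands@9:R; in-air after throw: [b1@6:L b3@7:R b4@9:R b2@10:L]
Beat 5 (R): throw ball5 h=6 -> lands@11:R; in-air after throw: [b1@6:L b3@7:R b4@9:R b2@10:L b5@11:R]
Beat 6 (L): throw ball1 h=2 -> lands@8:L; in-air after throw: [b3@7:R b1@8:L b4@9:R b2@10:L b5@11:R]
Beat 7 (R): throw ball3 h=5 -> lands@12:L; in-air after throw: [b1@8:L b4@9:R b2@10:L b5@11:R b3@12:L]
Beat 8 (L): throw ball1 h=7 -> lands@15:R; in-air after throw: [b4@9:R b2@10:L b5@11:R b3@12:L b1@15:R]
Beat 9 (R): throw ball4 h=5 -> lands@14:L; in-air after throw: [b2@10:L b5@11:R b3@12:L b4@14:L b1@15:R]
Beat 10 (L): throw ball2 h=6 -> lands@16:L; in-air after throw: [b5@11:R b3@12:L b4@14:L b1@15:R b2@16:L]
Ball 2: thrown@1 h=2 -> first land @3; rethrown@3 h=7 -> second land @10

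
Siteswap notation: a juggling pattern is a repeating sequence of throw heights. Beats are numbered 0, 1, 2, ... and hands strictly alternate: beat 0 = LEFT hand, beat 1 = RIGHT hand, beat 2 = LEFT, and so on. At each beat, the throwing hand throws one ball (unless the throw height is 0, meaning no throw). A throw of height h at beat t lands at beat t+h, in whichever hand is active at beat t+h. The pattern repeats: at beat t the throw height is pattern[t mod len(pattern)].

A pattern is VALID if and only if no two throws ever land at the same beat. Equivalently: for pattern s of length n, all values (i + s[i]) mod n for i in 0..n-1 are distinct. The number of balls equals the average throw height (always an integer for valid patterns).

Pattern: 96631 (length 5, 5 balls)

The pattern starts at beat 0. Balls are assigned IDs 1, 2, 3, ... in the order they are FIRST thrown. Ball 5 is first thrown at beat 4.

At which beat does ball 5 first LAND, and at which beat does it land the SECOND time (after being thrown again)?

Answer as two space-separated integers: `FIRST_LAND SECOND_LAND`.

Answer: 5 14

Derivation:
Beat 0 (L): throw ball1 h=9 -> lands@9:R; in-air after throw: [b1@9:R]
Beat 1 (R): throw ball2 h=6 -> lands@7:R; in-air after throw: [b2@7:R b1@9:R]
Beat 2 (L): throw ball3 h=6 -> lands@8:L; in-air after throw: [b2@7:R b3@8:L b1@9:R]
Beat 3 (R): throw ball4 h=3 -> lands@6:L; in-air after throw: [b4@6:L b2@7:R b3@8:L b1@9:R]
Beat 4 (L): throw ball5 h=1 -> lands@5:R; in-air after throw: [b5@5:R b4@6:L b2@7:R b3@8:L b1@9:R]
Beat 5 (R): throw ball5 h=9 -> lands@14:L; in-air after throw: [b4@6:L b2@7:R b3@8:L b1@9:R b5@14:L]
Beat 6 (L): throw ball4 h=6 -> lands@12:L; in-air after throw: [b2@7:R b3@8:L b1@9:R b4@12:L b5@14:L]
Beat 7 (R): throw ball2 h=6 -> lands@13:R; in-air after throw: [b3@8:L b1@9:R b4@12:L b2@13:R b5@14:L]
Beat 8 (L): throw ball3 h=3 -> lands@11:R; in-air after throw: [b1@9:R b3@11:R b4@12:L b2@13:R b5@14:L]
Beat 9 (R): throw ball1 h=1 -> lands@10:L; in-air after throw: [b1@10:L b3@11:R b4@12:L b2@13:R b5@14:L]
Beat 10 (L): throw ball1 h=9 -> lands@19:R; in-air after throw: [b3@11:R b4@12:L b2@13:R b5@14:L b1@19:R]
Beat 11 (R): throw ball3 h=6 -> lands@17:R; in-air after throw: [b4@12:L b2@13:R b5@14:L b3@17:R b1@19:R]
Beat 12 (L): throw ball4 h=6 -> lands@18:L; in-air after throw: [b2@13:R b5@14:L b3@17:R b4@18:L b1@19:R]
Beat 13 (R): throw ball2 h=3 -> lands@16:L; in-air after throw: [b5@14:L b2@16:L b3@17:R b4@18:L b1@19:R]
Beat 14 (L): throw ball5 h=1 -> lands@15:R; in-air after throw: [b5@15:R b2@16:L b3@17:R b4@18:L b1@19:R]
Ball 5: thrown@4 h=1 -> first land @5; rethrown@5 h=9 -> second land @14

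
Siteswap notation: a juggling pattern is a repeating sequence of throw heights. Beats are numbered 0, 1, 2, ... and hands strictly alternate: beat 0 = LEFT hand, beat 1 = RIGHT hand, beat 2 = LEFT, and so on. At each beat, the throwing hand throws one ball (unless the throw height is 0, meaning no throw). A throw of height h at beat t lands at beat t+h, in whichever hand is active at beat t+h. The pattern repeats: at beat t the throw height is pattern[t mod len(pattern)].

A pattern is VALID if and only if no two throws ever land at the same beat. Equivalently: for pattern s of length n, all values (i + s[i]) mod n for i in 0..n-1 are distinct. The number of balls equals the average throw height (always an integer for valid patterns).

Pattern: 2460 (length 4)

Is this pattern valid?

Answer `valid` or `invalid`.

i=0: (i + s[i]) mod n = (0 + 2) mod 4 = 2
i=1: (i + s[i]) mod n = (1 + 4) mod 4 = 1
i=2: (i + s[i]) mod n = (2 + 6) mod 4 = 0
i=3: (i + s[i]) mod n = (3 + 0) mod 4 = 3
Residues: [2, 1, 0, 3], distinct: True

Answer: valid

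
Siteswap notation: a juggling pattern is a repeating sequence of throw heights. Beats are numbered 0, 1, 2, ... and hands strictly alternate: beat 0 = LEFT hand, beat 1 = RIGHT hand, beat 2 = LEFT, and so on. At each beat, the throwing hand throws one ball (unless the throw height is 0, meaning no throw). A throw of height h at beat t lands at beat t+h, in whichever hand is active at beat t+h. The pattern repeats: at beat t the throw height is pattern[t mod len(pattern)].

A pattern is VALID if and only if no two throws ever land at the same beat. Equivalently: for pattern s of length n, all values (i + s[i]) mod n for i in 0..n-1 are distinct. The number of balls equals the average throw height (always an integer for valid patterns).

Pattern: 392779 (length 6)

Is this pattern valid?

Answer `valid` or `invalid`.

i=0: (i + s[i]) mod n = (0 + 3) mod 6 = 3
i=1: (i + s[i]) mod n = (1 + 9) mod 6 = 4
i=2: (i + s[i]) mod n = (2 + 2) mod 6 = 4
i=3: (i + s[i]) mod n = (3 + 7) mod 6 = 4
i=4: (i + s[i]) mod n = (4 + 7) mod 6 = 5
i=5: (i + s[i]) mod n = (5 + 9) mod 6 = 2
Residues: [3, 4, 4, 4, 5, 2], distinct: False

Answer: invalid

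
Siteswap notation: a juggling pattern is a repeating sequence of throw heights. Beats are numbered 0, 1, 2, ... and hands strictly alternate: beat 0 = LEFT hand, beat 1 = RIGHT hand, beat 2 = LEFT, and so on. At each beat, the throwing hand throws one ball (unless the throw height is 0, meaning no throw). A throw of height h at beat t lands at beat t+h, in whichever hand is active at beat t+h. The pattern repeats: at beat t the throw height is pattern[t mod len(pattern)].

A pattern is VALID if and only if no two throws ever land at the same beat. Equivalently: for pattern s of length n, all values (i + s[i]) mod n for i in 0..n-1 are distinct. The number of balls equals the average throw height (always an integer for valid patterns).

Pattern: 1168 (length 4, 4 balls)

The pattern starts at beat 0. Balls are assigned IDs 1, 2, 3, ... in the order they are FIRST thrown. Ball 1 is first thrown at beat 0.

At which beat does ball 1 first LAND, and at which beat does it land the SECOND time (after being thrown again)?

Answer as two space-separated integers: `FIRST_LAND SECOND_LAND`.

Beat 0 (L): throw ball1 h=1 -> lands@1:R; in-air after throw: [b1@1:R]
Beat 1 (R): throw ball1 h=1 -> lands@2:L; in-air after throw: [b1@2:L]
Beat 2 (L): throw ball1 h=6 -> lands@8:L; in-air after throw: [b1@8:L]
Ball 1: thrown@0 h=1 -> first land @1; rethrown@1 h=1 -> second land @2

Answer: 1 2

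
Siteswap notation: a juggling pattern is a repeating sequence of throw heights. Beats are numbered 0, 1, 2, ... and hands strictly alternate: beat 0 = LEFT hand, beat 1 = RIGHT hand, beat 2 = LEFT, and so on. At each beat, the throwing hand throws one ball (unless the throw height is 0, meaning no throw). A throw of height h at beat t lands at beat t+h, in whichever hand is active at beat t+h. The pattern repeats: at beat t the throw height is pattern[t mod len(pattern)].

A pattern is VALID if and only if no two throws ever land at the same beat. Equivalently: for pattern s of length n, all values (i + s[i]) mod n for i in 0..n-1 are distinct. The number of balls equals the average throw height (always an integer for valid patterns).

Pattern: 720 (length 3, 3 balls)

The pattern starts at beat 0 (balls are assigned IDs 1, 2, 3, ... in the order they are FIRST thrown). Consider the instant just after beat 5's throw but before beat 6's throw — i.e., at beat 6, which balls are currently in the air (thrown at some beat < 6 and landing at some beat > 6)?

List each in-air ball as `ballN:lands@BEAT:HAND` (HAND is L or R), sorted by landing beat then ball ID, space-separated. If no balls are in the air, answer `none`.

Beat 0 (L): throw ball1 h=7 -> lands@7:R; in-air after throw: [b1@7:R]
Beat 1 (R): throw ball2 h=2 -> lands@3:R; in-air after throw: [b2@3:R b1@7:R]
Beat 3 (R): throw ball2 h=7 -> lands@10:L; in-air after throw: [b1@7:R b2@10:L]
Beat 4 (L): throw ball3 h=2 -> lands@6:L; in-air after throw: [b3@6:L b1@7:R b2@10:L]
Beat 6 (L): throw ball3 h=7 -> lands@13:R; in-air after throw: [b1@7:R b2@10:L b3@13:R]

Answer: ball1:lands@7:R ball2:lands@10:L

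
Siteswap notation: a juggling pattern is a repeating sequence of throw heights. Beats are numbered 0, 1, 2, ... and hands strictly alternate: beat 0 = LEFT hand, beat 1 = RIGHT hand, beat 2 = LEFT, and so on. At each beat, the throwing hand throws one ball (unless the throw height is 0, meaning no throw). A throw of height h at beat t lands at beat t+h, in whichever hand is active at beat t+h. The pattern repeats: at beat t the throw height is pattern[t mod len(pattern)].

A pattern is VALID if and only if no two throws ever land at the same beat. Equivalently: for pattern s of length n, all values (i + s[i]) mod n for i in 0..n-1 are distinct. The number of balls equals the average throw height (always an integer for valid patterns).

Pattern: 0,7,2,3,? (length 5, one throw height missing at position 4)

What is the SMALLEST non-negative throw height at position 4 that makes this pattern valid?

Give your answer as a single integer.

i=0: (0 + 0) mod 5 = 0
i=1: (1 + 7) mod 5 = 3
i=2: (2 + 2) mod 5 = 4
i=3: (3 + 3) mod 5 = 1
i=4: s[i]=? (unknown)
Known residues: [0, 1, 3, 4]; need a permutation of 0..4, so missing residue r = 2
Need (4 + s) mod 5 = 2; smallest s = (2 - 4) mod 5 = 3

Answer: 3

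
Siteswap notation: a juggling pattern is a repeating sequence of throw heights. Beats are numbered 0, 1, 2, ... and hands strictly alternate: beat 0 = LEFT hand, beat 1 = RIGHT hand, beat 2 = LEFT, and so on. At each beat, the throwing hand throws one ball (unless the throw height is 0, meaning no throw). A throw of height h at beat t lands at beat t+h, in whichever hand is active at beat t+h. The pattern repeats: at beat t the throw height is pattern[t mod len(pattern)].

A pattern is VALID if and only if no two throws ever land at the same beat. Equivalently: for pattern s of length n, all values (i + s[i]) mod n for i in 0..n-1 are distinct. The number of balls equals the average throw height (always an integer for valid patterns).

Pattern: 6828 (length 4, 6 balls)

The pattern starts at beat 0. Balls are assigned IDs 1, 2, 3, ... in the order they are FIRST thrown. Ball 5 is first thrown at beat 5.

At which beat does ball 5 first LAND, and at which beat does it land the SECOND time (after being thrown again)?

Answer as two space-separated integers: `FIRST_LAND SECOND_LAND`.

Beat 0 (L): throw ball1 h=6 -> lands@6:L; in-air after throw: [b1@6:L]
Beat 1 (R): throw ball2 h=8 -> lands@9:R; in-air after throw: [b1@6:L b2@9:R]
Beat 2 (L): throw ball3 h=2 -> lands@4:L; in-air after throw: [b3@4:L b1@6:L b2@9:R]
Beat 3 (R): throw ball4 h=8 -> lands@11:R; in-air after throw: [b3@4:L b1@6:L b2@9:R b4@11:R]
Beat 4 (L): throw ball3 h=6 -> lands@10:L; in-air after throw: [b1@6:L b2@9:R b3@10:L b4@11:R]
Beat 5 (R): throw ball5 h=8 -> lands@13:R; in-air after throw: [b1@6:L b2@9:R b3@10:L b4@11:R b5@13:R]
Beat 6 (L): throw ball1 h=2 -> lands@8:L; in-air after throw: [b1@8:L b2@9:R b3@10:L b4@11:R b5@13:R]
Beat 7 (R): throw ball6 h=8 -> lands@15:R; in-air after throw: [b1@8:L b2@9:R b3@10:L b4@11:R b5@13:R b6@15:R]
Beat 8 (L): throw ball1 h=6 -> lands@14:L; in-air after throw: [b2@9:R b3@10:L b4@11:R b5@13:R b1@14:L b6@15:R]
Beat 9 (R): throw ball2 h=8 -> lands@17:R; in-air after throw: [b3@10:L b4@11:R b5@13:R b1@14:L b6@15:R b2@17:R]
Beat 10 (L): throw ball3 h=2 -> lands@12:L; in-air after throw: [b4@11:R b3@12:L b5@13:R b1@14:L b6@15:R b2@17:R]
Beat 11 (R): throw ball4 h=8 -> lands@19:R; in-air after throw: [b3@12:L b5@13:R b1@14:L b6@15:R b2@17:R b4@19:R]
Beat 12 (L): throw ball3 h=6 -> lands@18:L; in-air after throw: [b5@13:R b1@14:L b6@15:R b2@17:R b3@18:L b4@19:R]
Beat 13 (R): throw ball5 h=8 -> lands@21:R; in-air after throw: [b1@14:L b6@15:R b2@17:R b3@18:L b4@19:R b5@21:R]
Beat 14 (L): throw ball1 h=2 -> lands@16:L; in-air after throw: [b6@15:R b1@16:L b2@17:R b3@18:L b4@19:R b5@21:R]
Beat 15 (R): throw ball6 h=8 -> lands@23:R; in-air after throw: [b1@16:L b2@17:R b3@18:L b4@19:R b5@21:R b6@23:R]
Beat 16 (L): throw ball1 h=6 -> lands@22:L; in-air after throw: [b2@17:R b3@18:L b4@19:R b5@21:R b1@22:L b6@23:R]
Beat 17 (R): throw ball2 h=8 -> lands@25:R; in-air after throw: [b3@18:L b4@19:R b5@21:R b1@22:L b6@23:R b2@25:R]
Beat 18 (L): throw ball3 h=2 -> lands@20:L; in-air after throw: [b4@19:R b3@20:L b5@21:R b1@22:L b6@23:R b2@25:R]
Beat 19 (R): throw ball4 h=8 -> lands@27:R; in-air after throw: [b3@20:L b5@21:R b1@22:L b6@23:R b2@25:R b4@27:R]
Ball 5: thrown@5 h=8 -> first land @13; rethrown@13 h=8 -> second land @21

Answer: 13 21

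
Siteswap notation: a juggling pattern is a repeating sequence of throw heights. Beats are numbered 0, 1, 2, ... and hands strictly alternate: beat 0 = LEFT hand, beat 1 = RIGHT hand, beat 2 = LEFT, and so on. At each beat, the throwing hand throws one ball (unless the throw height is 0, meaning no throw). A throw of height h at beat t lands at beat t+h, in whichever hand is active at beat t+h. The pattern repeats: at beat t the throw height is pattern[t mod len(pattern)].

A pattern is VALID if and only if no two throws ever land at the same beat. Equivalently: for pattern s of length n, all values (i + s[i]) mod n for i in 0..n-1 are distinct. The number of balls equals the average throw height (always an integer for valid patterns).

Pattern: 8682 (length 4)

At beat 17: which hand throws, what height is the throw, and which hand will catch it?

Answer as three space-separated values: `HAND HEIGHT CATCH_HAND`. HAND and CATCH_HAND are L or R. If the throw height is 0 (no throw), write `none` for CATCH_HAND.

Beat 17: 17 mod 2 = 1, so hand = R
Throw height = pattern[17 mod 4] = pattern[1] = 6
Lands at beat 17+6=23, 23 mod 2 = 1, so catch hand = R

Answer: R 6 R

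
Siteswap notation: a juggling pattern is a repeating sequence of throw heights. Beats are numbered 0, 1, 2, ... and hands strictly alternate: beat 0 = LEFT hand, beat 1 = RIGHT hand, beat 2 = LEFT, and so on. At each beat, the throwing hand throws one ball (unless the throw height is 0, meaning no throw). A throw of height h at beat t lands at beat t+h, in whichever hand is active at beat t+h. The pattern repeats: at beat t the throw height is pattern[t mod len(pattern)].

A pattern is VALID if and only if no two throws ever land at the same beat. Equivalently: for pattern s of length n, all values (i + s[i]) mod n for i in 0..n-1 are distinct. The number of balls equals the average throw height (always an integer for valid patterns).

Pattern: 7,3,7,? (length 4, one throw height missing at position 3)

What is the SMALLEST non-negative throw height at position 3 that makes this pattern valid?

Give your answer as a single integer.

i=0: (0 + 7) mod 4 = 3
i=1: (1 + 3) mod 4 = 0
i=2: (2 + 7) mod 4 = 1
i=3: s[i]=? (unknown)
Known residues: [0, 1, 3]; need a permutation of 0..3, so missing residue r = 2
Need (3 + s) mod 4 = 2; smallest s = (2 - 3) mod 4 = 3

Answer: 3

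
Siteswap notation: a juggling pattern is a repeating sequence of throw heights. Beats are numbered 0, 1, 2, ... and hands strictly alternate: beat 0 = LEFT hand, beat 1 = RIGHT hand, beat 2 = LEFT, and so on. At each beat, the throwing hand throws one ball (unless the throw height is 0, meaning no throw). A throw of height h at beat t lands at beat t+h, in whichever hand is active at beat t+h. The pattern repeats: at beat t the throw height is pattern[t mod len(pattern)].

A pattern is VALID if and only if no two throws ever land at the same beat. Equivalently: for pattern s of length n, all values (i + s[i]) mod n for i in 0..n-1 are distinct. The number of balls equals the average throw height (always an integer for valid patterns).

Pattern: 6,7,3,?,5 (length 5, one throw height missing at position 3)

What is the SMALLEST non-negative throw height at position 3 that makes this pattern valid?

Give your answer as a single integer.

i=0: (0 + 6) mod 5 = 1
i=1: (1 + 7) mod 5 = 3
i=2: (2 + 3) mod 5 = 0
i=3: s[i]=? (unknown)
i=4: (4 + 5) mod 5 = 4
Known residues: [0, 1, 3, 4]; need a permutation of 0..4, so missing residue r = 2
Need (3 + s) mod 5 = 2; smallest s = (2 - 3) mod 5 = 4

Answer: 4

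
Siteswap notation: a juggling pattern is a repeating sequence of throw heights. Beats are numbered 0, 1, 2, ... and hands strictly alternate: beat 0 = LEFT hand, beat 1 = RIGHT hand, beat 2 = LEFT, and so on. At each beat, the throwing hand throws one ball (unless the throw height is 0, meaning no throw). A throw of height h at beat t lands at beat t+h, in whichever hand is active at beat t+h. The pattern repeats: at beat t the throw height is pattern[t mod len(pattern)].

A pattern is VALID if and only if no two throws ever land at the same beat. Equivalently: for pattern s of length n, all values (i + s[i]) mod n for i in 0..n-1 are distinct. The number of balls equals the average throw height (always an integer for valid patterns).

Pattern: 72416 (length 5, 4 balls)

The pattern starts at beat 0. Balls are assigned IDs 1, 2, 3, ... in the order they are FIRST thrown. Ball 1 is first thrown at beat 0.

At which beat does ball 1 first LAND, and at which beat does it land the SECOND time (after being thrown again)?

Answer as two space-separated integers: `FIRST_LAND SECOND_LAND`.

Answer: 7 11

Derivation:
Beat 0 (L): throw ball1 h=7 -> lands@7:R; in-air after throw: [b1@7:R]
Beat 1 (R): throw ball2 h=2 -> lands@3:R; in-air after throw: [b2@3:R b1@7:R]
Beat 2 (L): throw ball3 h=4 -> lands@6:L; in-air after throw: [b2@3:R b3@6:L b1@7:R]
Beat 3 (R): throw ball2 h=1 -> lands@4:L; in-air after throw: [b2@4:L b3@6:L b1@7:R]
Beat 4 (L): throw ball2 h=6 -> lands@10:L; in-air after throw: [b3@6:L b1@7:R b2@10:L]
Beat 5 (R): throw ball4 h=7 -> lands@12:L; in-air after throw: [b3@6:L b1@7:R b2@10:L b4@12:L]
Beat 6 (L): throw ball3 h=2 -> lands@8:L; in-air after throw: [b1@7:R b3@8:L b2@10:L b4@12:L]
Beat 7 (R): throw ball1 h=4 -> lands@11:R; in-air after throw: [b3@8:L b2@10:L b1@11:R b4@12:L]
Beat 8 (L): throw ball3 h=1 -> lands@9:R; in-air after throw: [b3@9:R b2@10:L b1@11:R b4@12:L]
Beat 9 (R): throw ball3 h=6 -> lands@15:R; in-air after throw: [b2@10:L b1@11:R b4@12:L b3@15:R]
Beat 10 (L): throw ball2 h=7 -> lands@17:R; in-air after throw: [b1@11:R b4@12:L b3@15:R b2@17:R]
Beat 11 (R): throw ball1 h=2 -> lands@13:R; in-air after throw: [b4@12:L b1@13:R b3@15:R b2@17:R]
Ball 1: thrown@0 h=7 -> first land @7; rethrown@7 h=4 -> second land @11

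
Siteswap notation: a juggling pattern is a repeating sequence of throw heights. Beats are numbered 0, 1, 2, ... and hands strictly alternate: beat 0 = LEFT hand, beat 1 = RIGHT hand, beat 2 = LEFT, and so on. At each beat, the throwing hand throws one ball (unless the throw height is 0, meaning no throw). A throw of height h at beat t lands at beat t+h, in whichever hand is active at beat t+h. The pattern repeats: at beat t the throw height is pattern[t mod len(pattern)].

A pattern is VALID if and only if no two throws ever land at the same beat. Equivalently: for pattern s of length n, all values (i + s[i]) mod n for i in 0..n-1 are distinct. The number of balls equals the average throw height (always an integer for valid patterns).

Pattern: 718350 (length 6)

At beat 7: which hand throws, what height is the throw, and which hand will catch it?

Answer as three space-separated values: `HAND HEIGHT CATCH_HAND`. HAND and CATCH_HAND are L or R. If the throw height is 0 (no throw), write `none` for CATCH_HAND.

Beat 7: 7 mod 2 = 1, so hand = R
Throw height = pattern[7 mod 6] = pattern[1] = 1
Lands at beat 7+1=8, 8 mod 2 = 0, so catch hand = L

Answer: R 1 L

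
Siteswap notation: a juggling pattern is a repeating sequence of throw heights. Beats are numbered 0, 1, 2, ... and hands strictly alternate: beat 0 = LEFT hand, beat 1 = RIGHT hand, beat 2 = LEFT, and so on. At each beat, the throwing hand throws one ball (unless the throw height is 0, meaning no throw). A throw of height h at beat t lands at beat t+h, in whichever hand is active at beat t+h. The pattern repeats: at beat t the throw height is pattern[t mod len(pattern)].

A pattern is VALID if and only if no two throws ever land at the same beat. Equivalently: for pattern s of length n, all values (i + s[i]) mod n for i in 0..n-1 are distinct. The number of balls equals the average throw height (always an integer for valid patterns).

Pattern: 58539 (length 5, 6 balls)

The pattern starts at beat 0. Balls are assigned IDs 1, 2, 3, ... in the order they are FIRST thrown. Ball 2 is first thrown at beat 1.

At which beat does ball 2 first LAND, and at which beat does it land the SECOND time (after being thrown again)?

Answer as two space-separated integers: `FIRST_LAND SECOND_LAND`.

Beat 0 (L): throw ball1 h=5 -> lands@5:R; in-air after throw: [b1@5:R]
Beat 1 (R): throw ball2 h=8 -> lands@9:R; in-air after throw: [b1@5:R b2@9:R]
Beat 2 (L): throw ball3 h=5 -> lands@7:R; in-air after throw: [b1@5:R b3@7:R b2@9:R]
Beat 3 (R): throw ball4 h=3 -> lands@6:L; in-air after throw: [b1@5:R b4@6:L b3@7:R b2@9:R]
Beat 4 (L): throw ball5 h=9 -> lands@13:R; in-air after throw: [b1@5:R b4@6:L b3@7:R b2@9:R b5@13:R]
Beat 5 (R): throw ball1 h=5 -> lands@10:L; in-air after throw: [b4@6:L b3@7:R b2@9:R b1@10:L b5@13:R]
Beat 6 (L): throw ball4 h=8 -> lands@14:L; in-air after throw: [b3@7:R b2@9:R b1@10:L b5@13:R b4@14:L]
Beat 7 (R): throw ball3 h=5 -> lands@12:L; in-air after throw: [b2@9:R b1@10:L b3@12:L b5@13:R b4@14:L]
Beat 8 (L): throw ball6 h=3 -> lands@11:R; in-air after throw: [b2@9:R b1@10:L b6@11:R b3@12:L b5@13:R b4@14:L]
Beat 9 (R): throw ball2 h=9 -> lands@18:L; in-air after throw: [b1@10:L b6@11:R b3@12:L b5@13:R b4@14:L b2@18:L]
Beat 10 (L): throw ball1 h=5 -> lands@15:R; in-air after throw: [b6@11:R b3@12:L b5@13:R b4@14:L b1@15:R b2@18:L]
Beat 11 (R): throw ball6 h=8 -> lands@19:R; in-air after throw: [b3@12:L b5@13:R b4@14:L b1@15:R b2@18:L b6@19:R]
Beat 12 (L): throw ball3 h=5 -> lands@17:R; in-air after throw: [b5@13:R b4@14:L b1@15:R b3@17:R b2@18:L b6@19:R]
Beat 13 (R): throw ball5 h=3 -> lands@16:L; in-air after throw: [b4@14:L b1@15:R b5@16:L b3@17:R b2@18:L b6@19:R]
Ball 2: thrown@1 h=8 -> first land @9; rethrown@9 h=9 -> second land @18

Answer: 9 18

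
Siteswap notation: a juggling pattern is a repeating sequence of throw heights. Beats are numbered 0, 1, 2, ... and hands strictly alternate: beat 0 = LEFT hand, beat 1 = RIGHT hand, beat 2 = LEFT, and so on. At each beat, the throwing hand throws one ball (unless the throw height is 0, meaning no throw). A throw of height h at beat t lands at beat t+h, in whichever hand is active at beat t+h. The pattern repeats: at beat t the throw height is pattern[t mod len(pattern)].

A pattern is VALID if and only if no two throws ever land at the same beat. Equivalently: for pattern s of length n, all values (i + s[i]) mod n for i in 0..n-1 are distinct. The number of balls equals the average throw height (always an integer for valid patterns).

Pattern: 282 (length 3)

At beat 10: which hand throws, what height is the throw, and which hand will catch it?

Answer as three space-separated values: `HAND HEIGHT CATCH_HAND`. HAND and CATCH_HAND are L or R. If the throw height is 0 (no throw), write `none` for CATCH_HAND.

Beat 10: 10 mod 2 = 0, so hand = L
Throw height = pattern[10 mod 3] = pattern[1] = 8
Lands at beat 10+8=18, 18 mod 2 = 0, so catch hand = L

Answer: L 8 L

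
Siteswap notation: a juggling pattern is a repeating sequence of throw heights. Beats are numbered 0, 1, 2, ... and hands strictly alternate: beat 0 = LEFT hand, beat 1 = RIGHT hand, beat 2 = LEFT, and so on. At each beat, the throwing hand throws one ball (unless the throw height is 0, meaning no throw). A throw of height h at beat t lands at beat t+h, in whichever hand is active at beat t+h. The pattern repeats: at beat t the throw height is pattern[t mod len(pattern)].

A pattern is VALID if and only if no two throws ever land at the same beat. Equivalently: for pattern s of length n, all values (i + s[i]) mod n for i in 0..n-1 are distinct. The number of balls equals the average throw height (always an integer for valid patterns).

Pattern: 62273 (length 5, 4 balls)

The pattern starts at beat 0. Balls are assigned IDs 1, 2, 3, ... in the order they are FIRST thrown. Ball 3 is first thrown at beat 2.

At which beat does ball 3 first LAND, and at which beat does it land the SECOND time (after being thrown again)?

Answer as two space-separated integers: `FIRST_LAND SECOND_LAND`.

Beat 0 (L): throw ball1 h=6 -> lands@6:L; in-air after throw: [b1@6:L]
Beat 1 (R): throw ball2 h=2 -> lands@3:R; in-air after throw: [b2@3:R b1@6:L]
Beat 2 (L): throw ball3 h=2 -> lands@4:L; in-air after throw: [b2@3:R b3@4:L b1@6:L]
Beat 3 (R): throw ball2 h=7 -> lands@10:L; in-air after throw: [b3@4:L b1@6:L b2@10:L]
Beat 4 (L): throw ball3 h=3 -> lands@7:R; in-air after throw: [b1@6:L b3@7:R b2@10:L]
Beat 5 (R): throw ball4 h=6 -> lands@11:R; in-air after throw: [b1@6:L b3@7:R b2@10:L b4@11:R]
Beat 6 (L): throw ball1 h=2 -> lands@8:L; in-air after throw: [b3@7:R b1@8:L b2@10:L b4@11:R]
Beat 7 (R): throw ball3 h=2 -> lands@9:R; in-air after throw: [b1@8:L b3@9:R b2@10:L b4@11:R]
Ball 3: thrown@2 h=2 -> first land @4; rethrown@4 h=3 -> second land @7

Answer: 4 7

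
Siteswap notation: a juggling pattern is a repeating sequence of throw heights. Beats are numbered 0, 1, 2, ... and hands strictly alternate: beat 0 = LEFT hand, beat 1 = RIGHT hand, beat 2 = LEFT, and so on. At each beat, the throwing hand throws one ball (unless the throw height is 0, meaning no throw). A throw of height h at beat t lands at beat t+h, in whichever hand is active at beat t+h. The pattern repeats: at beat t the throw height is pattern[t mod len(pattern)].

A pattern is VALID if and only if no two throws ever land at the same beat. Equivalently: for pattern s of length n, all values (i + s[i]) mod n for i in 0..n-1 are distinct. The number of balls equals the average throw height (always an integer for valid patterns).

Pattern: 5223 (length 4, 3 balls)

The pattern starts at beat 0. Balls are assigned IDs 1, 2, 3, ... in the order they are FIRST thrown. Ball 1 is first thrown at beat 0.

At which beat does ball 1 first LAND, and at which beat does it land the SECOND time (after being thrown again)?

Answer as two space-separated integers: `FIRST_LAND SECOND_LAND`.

Beat 0 (L): throw ball1 h=5 -> lands@5:R; in-air after throw: [b1@5:R]
Beat 1 (R): throw ball2 h=2 -> lands@3:R; in-air after throw: [b2@3:R b1@5:R]
Beat 2 (L): throw ball3 h=2 -> lands@4:L; in-air after throw: [b2@3:R b3@4:L b1@5:R]
Beat 3 (R): throw ball2 h=3 -> lands@6:L; in-air after throw: [b3@4:L b1@5:R b2@6:L]
Beat 4 (L): throw ball3 h=5 -> lands@9:R; in-air after throw: [b1@5:R b2@6:L b3@9:R]
Beat 5 (R): throw ball1 h=2 -> lands@7:R; in-air after throw: [b2@6:L b1@7:R b3@9:R]
Beat 6 (L): throw ball2 h=2 -> lands@8:L; in-air after throw: [b1@7:R b2@8:L b3@9:R]
Beat 7 (R): throw ball1 h=3 -> lands@10:L; in-air after throw: [b2@8:L b3@9:R b1@10:L]
Ball 1: thrown@0 h=5 -> first land @5; rethrown@5 h=2 -> second land @7

Answer: 5 7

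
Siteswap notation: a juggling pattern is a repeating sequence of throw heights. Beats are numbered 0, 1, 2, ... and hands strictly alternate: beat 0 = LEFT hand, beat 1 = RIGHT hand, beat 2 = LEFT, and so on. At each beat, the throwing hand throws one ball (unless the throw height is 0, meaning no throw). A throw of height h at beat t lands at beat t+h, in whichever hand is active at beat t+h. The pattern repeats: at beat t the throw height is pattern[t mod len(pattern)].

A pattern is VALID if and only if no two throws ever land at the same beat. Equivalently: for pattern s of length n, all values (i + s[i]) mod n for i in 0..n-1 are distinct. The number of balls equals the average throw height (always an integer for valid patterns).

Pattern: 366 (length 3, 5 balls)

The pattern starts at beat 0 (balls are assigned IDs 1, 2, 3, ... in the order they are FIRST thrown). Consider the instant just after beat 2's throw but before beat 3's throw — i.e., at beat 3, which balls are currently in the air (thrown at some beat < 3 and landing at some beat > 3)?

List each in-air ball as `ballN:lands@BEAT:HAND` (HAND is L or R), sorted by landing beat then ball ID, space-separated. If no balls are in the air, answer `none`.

Beat 0 (L): throw ball1 h=3 -> lands@3:R; in-air after throw: [b1@3:R]
Beat 1 (R): throw ball2 h=6 -> lands@7:R; in-air after throw: [b1@3:R b2@7:R]
Beat 2 (L): throw ball3 h=6 -> lands@8:L; in-air after throw: [b1@3:R b2@7:R b3@8:L]
Beat 3 (R): throw ball1 h=3 -> lands@6:L; in-air after throw: [b1@6:L b2@7:R b3@8:L]

Answer: ball2:lands@7:R ball3:lands@8:L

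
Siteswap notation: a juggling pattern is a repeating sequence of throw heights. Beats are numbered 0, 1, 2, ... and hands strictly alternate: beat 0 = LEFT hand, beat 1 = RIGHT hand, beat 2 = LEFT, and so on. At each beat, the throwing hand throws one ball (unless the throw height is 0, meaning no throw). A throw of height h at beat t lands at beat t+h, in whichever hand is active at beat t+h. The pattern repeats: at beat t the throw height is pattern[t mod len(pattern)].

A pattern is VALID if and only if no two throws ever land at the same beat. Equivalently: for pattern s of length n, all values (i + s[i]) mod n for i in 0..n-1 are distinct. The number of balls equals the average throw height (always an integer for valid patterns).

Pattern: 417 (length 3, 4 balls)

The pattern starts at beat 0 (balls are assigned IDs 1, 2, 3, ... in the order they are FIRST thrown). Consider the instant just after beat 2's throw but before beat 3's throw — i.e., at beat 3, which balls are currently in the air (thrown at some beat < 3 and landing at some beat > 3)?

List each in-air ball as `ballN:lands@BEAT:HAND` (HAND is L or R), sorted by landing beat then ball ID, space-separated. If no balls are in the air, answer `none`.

Answer: ball1:lands@4:L ball2:lands@9:R

Derivation:
Beat 0 (L): throw ball1 h=4 -> lands@4:L; in-air after throw: [b1@4:L]
Beat 1 (R): throw ball2 h=1 -> lands@2:L; in-air after throw: [b2@2:L b1@4:L]
Beat 2 (L): throw ball2 h=7 -> lands@9:R; in-air after throw: [b1@4:L b2@9:R]
Beat 3 (R): throw ball3 h=4 -> lands@7:R; in-air after throw: [b1@4:L b3@7:R b2@9:R]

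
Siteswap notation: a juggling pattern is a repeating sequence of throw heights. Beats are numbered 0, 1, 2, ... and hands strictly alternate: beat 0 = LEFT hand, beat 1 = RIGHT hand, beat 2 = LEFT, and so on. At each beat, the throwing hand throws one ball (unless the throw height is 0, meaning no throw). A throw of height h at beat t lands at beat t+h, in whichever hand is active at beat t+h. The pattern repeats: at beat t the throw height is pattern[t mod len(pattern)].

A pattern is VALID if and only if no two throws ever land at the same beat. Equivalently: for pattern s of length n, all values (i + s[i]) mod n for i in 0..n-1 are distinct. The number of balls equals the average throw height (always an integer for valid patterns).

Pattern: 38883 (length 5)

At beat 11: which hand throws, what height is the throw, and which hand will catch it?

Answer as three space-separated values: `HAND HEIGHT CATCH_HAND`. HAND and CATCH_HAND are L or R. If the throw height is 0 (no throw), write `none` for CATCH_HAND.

Answer: R 8 R

Derivation:
Beat 11: 11 mod 2 = 1, so hand = R
Throw height = pattern[11 mod 5] = pattern[1] = 8
Lands at beat 11+8=19, 19 mod 2 = 1, so catch hand = R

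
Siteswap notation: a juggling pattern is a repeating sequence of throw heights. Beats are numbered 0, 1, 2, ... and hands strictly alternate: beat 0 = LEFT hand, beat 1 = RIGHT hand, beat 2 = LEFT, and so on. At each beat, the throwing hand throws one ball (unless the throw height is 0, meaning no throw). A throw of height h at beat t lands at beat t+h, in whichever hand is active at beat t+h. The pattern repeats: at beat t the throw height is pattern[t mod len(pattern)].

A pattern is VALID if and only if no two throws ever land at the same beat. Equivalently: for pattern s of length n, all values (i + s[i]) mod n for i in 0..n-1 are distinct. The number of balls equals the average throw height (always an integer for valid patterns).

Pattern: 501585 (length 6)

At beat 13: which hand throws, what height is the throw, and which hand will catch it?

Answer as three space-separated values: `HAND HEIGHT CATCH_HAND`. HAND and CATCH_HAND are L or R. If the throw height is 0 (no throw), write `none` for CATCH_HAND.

Beat 13: 13 mod 2 = 1, so hand = R
Throw height = pattern[13 mod 6] = pattern[1] = 0

Answer: R 0 none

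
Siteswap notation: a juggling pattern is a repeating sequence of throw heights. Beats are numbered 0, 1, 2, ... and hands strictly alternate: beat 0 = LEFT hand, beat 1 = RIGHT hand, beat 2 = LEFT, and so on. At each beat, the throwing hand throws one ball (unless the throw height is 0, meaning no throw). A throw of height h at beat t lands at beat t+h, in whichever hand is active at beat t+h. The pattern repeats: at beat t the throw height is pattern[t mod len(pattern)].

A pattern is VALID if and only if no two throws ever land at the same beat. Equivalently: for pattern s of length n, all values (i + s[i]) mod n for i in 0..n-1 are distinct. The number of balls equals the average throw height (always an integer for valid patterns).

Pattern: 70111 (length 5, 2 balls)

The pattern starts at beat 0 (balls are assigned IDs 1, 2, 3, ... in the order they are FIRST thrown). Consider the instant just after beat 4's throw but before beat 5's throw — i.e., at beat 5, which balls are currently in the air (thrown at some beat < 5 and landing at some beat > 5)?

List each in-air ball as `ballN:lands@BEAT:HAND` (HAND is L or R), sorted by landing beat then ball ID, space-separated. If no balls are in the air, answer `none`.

Beat 0 (L): throw ball1 h=7 -> lands@7:R; in-air after throw: [b1@7:R]
Beat 2 (L): throw ball2 h=1 -> lands@3:R; in-air after throw: [b2@3:R b1@7:R]
Beat 3 (R): throw ball2 h=1 -> lands@4:L; in-air after throw: [b2@4:L b1@7:R]
Beat 4 (L): throw ball2 h=1 -> lands@5:R; in-air after throw: [b2@5:R b1@7:R]
Beat 5 (R): throw ball2 h=7 -> lands@12:L; in-air after throw: [b1@7:R b2@12:L]

Answer: ball1:lands@7:R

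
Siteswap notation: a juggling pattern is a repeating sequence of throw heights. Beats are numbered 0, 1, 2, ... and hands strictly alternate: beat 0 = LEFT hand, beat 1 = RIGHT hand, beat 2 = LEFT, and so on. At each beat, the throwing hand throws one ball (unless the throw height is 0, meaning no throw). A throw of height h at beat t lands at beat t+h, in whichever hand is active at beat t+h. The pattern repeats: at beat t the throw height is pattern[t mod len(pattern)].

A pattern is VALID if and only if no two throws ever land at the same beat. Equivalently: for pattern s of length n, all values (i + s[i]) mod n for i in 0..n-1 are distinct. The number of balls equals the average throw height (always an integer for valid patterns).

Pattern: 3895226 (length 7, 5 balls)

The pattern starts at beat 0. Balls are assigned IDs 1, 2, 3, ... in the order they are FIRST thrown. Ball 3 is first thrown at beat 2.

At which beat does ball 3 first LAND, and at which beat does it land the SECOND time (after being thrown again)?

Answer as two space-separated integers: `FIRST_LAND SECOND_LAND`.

Beat 0 (L): throw ball1 h=3 -> lands@3:R; in-air after throw: [b1@3:R]
Beat 1 (R): throw ball2 h=8 -> lands@9:R; in-air after throw: [b1@3:R b2@9:R]
Beat 2 (L): throw ball3 h=9 -> lands@11:R; in-air after throw: [b1@3:R b2@9:R b3@11:R]
Beat 3 (R): throw ball1 h=5 -> lands@8:L; in-air after throw: [b1@8:L b2@9:R b3@11:R]
Beat 4 (L): throw ball4 h=2 -> lands@6:L; in-air after throw: [b4@6:L b1@8:L b2@9:R b3@11:R]
Beat 5 (R): throw ball5 h=2 -> lands@7:R; in-air after throw: [b4@6:L b5@7:R b1@8:L b2@9:R b3@11:R]
Beat 6 (L): throw ball4 h=6 -> lands@12:L; in-air after throw: [b5@7:R b1@8:L b2@9:R b3@11:R b4@12:L]
Beat 7 (R): throw ball5 h=3 -> lands@10:L; in-air after throw: [b1@8:L b2@9:R b5@10:L b3@11:R b4@12:L]
Beat 8 (L): throw ball1 h=8 -> lands@16:L; in-air after throw: [b2@9:R b5@10:L b3@11:R b4@12:L b1@16:L]
Beat 9 (R): throw ball2 h=9 -> lands@18:L; in-air after throw: [b5@10:L b3@11:R b4@12:L b1@16:L b2@18:L]
Beat 10 (L): throw ball5 h=5 -> lands@15:R; in-air after throw: [b3@11:R b4@12:L b5@15:R b1@16:L b2@18:L]
Beat 11 (R): throw ball3 h=2 -> lands@13:R; in-air after throw: [b4@12:L b3@13:R b5@15:R b1@16:L b2@18:L]
Beat 12 (L): throw ball4 h=2 -> lands@14:L; in-air after throw: [b3@13:R b4@14:L b5@15:R b1@16:L b2@18:L]
Beat 13 (R): throw ball3 h=6 -> lands@19:R; in-air after throw: [b4@14:L b5@15:R b1@16:L b2@18:L b3@19:R]
Ball 3: thrown@2 h=9 -> first land @11; rethrown@11 h=2 -> second land @13

Answer: 11 13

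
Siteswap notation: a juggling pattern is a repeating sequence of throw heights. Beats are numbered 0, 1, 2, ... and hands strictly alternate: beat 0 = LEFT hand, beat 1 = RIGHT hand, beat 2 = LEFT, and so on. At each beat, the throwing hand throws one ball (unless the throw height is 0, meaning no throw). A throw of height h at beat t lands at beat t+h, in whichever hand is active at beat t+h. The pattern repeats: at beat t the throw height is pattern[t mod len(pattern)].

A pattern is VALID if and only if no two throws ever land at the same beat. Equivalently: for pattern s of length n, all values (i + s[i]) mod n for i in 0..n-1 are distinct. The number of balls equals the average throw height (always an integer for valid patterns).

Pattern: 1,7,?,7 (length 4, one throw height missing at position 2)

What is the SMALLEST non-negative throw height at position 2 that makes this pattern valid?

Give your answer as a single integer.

Answer: 1

Derivation:
i=0: (0 + 1) mod 4 = 1
i=1: (1 + 7) mod 4 = 0
i=2: s[i]=? (unknown)
i=3: (3 + 7) mod 4 = 2
Known residues: [0, 1, 2]; need a permutation of 0..3, so missing residue r = 3
Need (2 + s) mod 4 = 3; smallest s = (3 - 2) mod 4 = 1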